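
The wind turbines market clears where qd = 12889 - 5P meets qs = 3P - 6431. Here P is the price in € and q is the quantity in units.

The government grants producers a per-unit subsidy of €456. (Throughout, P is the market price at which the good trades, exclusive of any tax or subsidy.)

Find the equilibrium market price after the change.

Solve the original market: 12889 - 5P = 3P - 6431, hence P = 2415 and q = 814.
Since sellers receive the price plus the subsidy, the effective supply curve becomes qs = 3P - 5063.
Clearing the new market: 12889 - 5P = 3P - 5063, so P = 2244 and q = 1669.

2244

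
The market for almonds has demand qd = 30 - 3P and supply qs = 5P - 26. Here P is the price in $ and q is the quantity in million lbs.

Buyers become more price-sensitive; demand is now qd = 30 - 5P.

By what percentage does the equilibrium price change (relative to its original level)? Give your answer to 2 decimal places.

Original equilibrium: 30 - 3P = 5P - 26 gives 56 = 8P, so P = 7 and q = 9.
After the shift, demand is qd = 30 - 5P and supply is qs = 5P - 26.
Setting them equal: 30 - 5P = 5P - 26 → 56 = 10P, so P = 5.6 and q = 2.
%ΔP = (5.6 − 7) / 7 × 100 = -20.00%.

-20.00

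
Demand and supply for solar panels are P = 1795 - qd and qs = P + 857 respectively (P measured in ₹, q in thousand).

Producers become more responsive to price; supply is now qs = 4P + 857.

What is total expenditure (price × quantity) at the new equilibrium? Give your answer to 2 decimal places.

Before the shock: 1795 - P = P + 857 ⇒ 938 = 2P ⇒ P = 469, q = 1326.
With the change applied: demand qd = 1795 - P, supply qs = 4P + 857.
Clearing the new market: 1795 - P = 4P + 857, so P = 187.6 and q = 1607.4.
New expenditure = 187.6 × 1607.4 = 301548.24.

301548.24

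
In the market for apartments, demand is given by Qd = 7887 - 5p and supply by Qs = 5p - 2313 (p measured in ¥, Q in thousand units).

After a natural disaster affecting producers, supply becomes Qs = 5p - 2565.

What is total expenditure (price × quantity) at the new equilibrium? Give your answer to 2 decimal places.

2781277.20

Original equilibrium: 7887 - 5p = 5p - 2313 gives 10200 = 10p, so p = 1020 and Q = 2787.
The shock moves the curves to Qd = 7887 - 5p and Qs = 5p - 2565.
Clearing the new market: 7887 - 5p = 5p - 2565, so p = 1045.2 and Q = 2661.
New expenditure = 1045.2 × 2661 = 2781277.20.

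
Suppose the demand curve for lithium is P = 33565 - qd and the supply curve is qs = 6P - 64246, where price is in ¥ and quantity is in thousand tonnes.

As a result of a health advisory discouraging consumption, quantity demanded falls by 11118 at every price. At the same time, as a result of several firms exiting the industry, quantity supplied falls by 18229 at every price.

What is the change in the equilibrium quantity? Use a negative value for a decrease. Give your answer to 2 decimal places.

Before the shock: 33565 - P = 6P - 64246 ⇒ 97811 = 7P ⇒ P = 13973, q = 19592.
The new curves are qd = 22447 - P (demand) and qs = 6P - 82475 (supply).
Equate the new curves: 22447 - P = 6P - 82475, giving 104922 = 7P, P = 104922/7 ≈ 14988.8571, q = 52207/7 ≈ 7458.1429.
Δq = 7458.1429 − 19592 = -12133.86.

-12133.86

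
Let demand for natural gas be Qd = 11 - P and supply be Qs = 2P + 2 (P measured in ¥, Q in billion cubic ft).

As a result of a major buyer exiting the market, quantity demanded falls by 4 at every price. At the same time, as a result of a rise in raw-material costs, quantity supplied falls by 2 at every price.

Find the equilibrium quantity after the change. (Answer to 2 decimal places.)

4.67

Initially, 11 - P = 2P + 2, so 9 = 3P and P = 3, Q = 8.
The shock moves the curves to Qd = 7 - P and Qs = 2P.
Clearing the new market: 7 - P = 2P, so P = 7/3 ≈ 2.3333 and Q = 14/3 ≈ 4.6667.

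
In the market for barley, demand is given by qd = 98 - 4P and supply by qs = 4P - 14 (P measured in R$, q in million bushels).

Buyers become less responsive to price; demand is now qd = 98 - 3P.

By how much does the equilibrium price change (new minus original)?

Before the shock: 98 - 4P = 4P - 14 ⇒ 112 = 8P ⇒ P = 14, q = 42.
After the shift, demand is qd = 98 - 3P and supply is qs = 4P - 14.
Equate the new curves: 98 - 3P = 4P - 14, giving 112 = 7P, P = 16, q = 50.
ΔP = 16 − 14 = +2.

+2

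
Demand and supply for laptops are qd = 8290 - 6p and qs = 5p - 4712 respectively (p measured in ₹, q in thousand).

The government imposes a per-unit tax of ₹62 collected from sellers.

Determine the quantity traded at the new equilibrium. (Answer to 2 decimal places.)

Initially, 8290 - 6p = 5p - 4712, so 13002 = 11p and p = 1182, q = 1198.
Since sellers keep the price net of the tax, the effective supply curve becomes qs = 5p - 5022.
Setting them equal: 8290 - 6p = 5p - 5022 → 13312 = 11p, so p = 13312/11 ≈ 1210.1818 and q = 11318/11 ≈ 1028.9091.

1028.91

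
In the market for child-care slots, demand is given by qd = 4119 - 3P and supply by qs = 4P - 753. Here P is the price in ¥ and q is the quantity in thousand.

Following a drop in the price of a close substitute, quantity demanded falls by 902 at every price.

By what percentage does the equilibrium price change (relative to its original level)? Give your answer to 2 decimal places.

Original equilibrium: 4119 - 3P = 4P - 753 gives 4872 = 7P, so P = 696 and q = 2031.
The shock moves the curves to qd = 3217 - 3P and qs = 4P - 753.
Equate the new curves: 3217 - 3P = 4P - 753, giving 3970 = 7P, P = 3970/7 ≈ 567.1429, q = 10609/7 ≈ 1515.5714.
%ΔP = (567.1429 − 696) / 696 × 100 = -18.51%.

-18.51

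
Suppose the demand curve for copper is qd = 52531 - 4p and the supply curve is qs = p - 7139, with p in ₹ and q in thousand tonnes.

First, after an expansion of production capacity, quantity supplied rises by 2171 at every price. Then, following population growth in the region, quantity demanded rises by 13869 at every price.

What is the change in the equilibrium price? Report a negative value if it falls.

Before the shock: 52531 - 4p = p - 7139 ⇒ 59670 = 5p ⇒ p = 11934, q = 4795.
The new curves are qd = 66400 - 4p (demand) and qs = p - 4968 (supply).
Setting them equal: 66400 - 4p = p - 4968 → 71368 = 5p, so p = 14273.6 and q = 9305.6.
Δp = 14273.6 − 11934 = +2339.6.

+2339.6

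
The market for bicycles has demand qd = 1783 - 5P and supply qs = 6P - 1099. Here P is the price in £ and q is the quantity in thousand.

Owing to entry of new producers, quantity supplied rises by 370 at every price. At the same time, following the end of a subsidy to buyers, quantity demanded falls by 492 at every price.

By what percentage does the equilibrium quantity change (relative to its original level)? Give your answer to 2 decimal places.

Before the shock: 1783 - 5P = 6P - 1099 ⇒ 2882 = 11P ⇒ P = 262, q = 473.
After the shift, demand is qd = 1291 - 5P and supply is qs = 6P - 729.
Clearing the new market: 1291 - 5P = 6P - 729, so P = 2020/11 ≈ 183.6364 and q = 4101/11 ≈ 372.8182.
%Δq = (372.8182 − 473) / 473 × 100 = -21.18%.

-21.18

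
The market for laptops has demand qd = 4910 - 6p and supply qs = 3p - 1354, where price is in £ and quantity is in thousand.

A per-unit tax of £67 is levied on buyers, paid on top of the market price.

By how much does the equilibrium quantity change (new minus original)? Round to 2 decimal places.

Before the shock: 4910 - 6p = 3p - 1354 ⇒ 6264 = 9p ⇒ p = 696, q = 734.
Since buyers pay the price plus the tax, the effective demand curve becomes qd = 4508 - 6p.
New equilibrium: 4508 - 6p = 3p - 1354 ⇒ 5862 = 9p ⇒ p = 1954/3 ≈ 651.3333, q = 600.
Δq = 600 − 734 = -134.00.

-134.00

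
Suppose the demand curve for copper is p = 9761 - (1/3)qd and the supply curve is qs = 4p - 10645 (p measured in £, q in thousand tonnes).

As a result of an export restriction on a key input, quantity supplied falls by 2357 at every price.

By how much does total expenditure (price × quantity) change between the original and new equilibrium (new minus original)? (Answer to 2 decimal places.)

Original equilibrium: 29283 - 3p = 4p - 10645 gives 39928 = 7p, so p = 5704 and q = 12171.
The shock moves the curves to qd = 29283 - 3p and qs = 4p - 13002.
Setting them equal: 29283 - 3p = 4p - 13002 → 42285 = 7p, so p = 42285/7 ≈ 6040.7143 and q = 78126/7 ≈ 11160.8571.
Expenditure moves from 5704×12171 = 69423384 to 6040.7143×11160.8571 = 67419549.1837; change = -2003834.82.

-2003834.82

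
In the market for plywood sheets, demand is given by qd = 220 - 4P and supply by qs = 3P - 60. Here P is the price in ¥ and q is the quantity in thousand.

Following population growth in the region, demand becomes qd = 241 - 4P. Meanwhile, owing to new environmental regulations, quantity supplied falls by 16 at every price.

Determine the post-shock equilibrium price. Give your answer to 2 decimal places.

Original equilibrium: 220 - 4P = 3P - 60 gives 280 = 7P, so P = 40 and q = 60.
After the shift, demand is qd = 241 - 4P and supply is qs = 3P - 76.
Setting them equal: 241 - 4P = 3P - 76 → 317 = 7P, so P = 317/7 ≈ 45.2857 and q = 419/7 ≈ 59.8571.

45.29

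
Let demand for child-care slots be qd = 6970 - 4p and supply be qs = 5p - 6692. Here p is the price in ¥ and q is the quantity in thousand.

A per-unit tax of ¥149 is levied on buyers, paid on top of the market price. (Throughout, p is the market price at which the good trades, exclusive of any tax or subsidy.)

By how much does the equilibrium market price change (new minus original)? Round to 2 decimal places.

-66.22

Original equilibrium: 6970 - 4p = 5p - 6692 gives 13662 = 9p, so p = 1518 and q = 898.
Since buyers pay the price plus the tax, the effective demand curve becomes qd = 6374 - 4p.
Clearing the new market: 6374 - 4p = 5p - 6692, so p = 13066/9 ≈ 1451.7778 and q = 5102/9 ≈ 566.8889.
Δp = 1451.7778 − 1518 = -66.22.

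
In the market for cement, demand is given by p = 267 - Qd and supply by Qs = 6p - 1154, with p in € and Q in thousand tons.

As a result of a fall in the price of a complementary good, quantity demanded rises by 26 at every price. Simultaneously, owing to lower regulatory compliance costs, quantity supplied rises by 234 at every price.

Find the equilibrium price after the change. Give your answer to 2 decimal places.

173.29

Solve the original market: 267 - p = 6p - 1154, hence p = 203 and Q = 64.
After the shift, demand is Qd = 293 - p and supply is Qs = 6p - 920.
Equate the new curves: 293 - p = 6p - 920, giving 1213 = 7p, p = 1213/7 ≈ 173.2857, Q = 838/7 ≈ 119.7143.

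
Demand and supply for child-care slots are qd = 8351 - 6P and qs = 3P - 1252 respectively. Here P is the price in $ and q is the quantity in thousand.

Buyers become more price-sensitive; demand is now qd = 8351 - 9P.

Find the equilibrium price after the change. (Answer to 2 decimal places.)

800.25

Solve the original market: 8351 - 6P = 3P - 1252, hence P = 1067 and q = 1949.
The new curves are qd = 8351 - 9P (demand) and qs = 3P - 1252 (supply).
New equilibrium: 8351 - 9P = 3P - 1252 ⇒ 9603 = 12P ⇒ P = 800.25, q = 1148.75.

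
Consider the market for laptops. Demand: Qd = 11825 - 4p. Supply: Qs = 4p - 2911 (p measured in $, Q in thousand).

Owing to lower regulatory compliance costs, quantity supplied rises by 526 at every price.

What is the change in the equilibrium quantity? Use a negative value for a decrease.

Initially, 11825 - 4p = 4p - 2911, so 14736 = 8p and p = 1842, Q = 4457.
After the shift, demand is Qd = 11825 - 4p and supply is Qs = 4p - 2385.
Equate the new curves: 11825 - 4p = 4p - 2385, giving 14210 = 8p, p = 1776.25, Q = 4720.
ΔQ = 4720 − 4457 = +263.

+263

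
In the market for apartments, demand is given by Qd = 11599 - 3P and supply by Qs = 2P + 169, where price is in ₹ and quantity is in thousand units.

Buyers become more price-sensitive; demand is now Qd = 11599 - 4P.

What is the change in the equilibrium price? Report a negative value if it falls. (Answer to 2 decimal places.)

-381.00

Original equilibrium: 11599 - 3P = 2P + 169 gives 11430 = 5P, so P = 2286 and Q = 4741.
The shock moves the curves to Qd = 11599 - 4P and Qs = 2P + 169.
Clearing the new market: 11599 - 4P = 2P + 169, so P = 1905 and Q = 3979.
ΔP = 1905 − 2286 = -381.00.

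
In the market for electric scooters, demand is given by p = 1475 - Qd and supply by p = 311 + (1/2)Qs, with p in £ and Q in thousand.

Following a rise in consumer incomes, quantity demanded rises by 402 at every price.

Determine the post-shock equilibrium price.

Before the shock: 1475 - p = 2p - 622 ⇒ 2097 = 3p ⇒ p = 699, Q = 776.
With the change applied: demand Qd = 1877 - p, supply Qs = 2p - 622.
New equilibrium: 1877 - p = 2p - 622 ⇒ 2499 = 3p ⇒ p = 833, Q = 1044.

833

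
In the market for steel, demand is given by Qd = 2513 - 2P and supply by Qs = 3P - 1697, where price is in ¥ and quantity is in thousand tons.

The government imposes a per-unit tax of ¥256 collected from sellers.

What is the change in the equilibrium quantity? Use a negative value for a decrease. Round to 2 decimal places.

-307.20

Before the shock: 2513 - 2P = 3P - 1697 ⇒ 4210 = 5P ⇒ P = 842, Q = 829.
Since sellers keep the price net of the tax, the effective supply curve becomes Qs = 3P - 2465.
Clearing the new market: 2513 - 2P = 3P - 2465, so P = 995.6 and Q = 521.8.
ΔQ = 521.8 − 829 = -307.20.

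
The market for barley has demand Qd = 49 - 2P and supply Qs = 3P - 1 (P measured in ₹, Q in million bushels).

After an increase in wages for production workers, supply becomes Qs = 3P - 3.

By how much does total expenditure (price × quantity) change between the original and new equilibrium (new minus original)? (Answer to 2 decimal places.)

+3.28

Original equilibrium: 49 - 2P = 3P - 1 gives 50 = 5P, so P = 10 and Q = 29.
The shock moves the curves to Qd = 49 - 2P and Qs = 3P - 3.
Equate the new curves: 49 - 2P = 3P - 3, giving 52 = 5P, P = 10.4, Q = 28.2.
Expenditure moves from 10×29 = 290 to 10.4×28.2 = 293.28; change = +3.28.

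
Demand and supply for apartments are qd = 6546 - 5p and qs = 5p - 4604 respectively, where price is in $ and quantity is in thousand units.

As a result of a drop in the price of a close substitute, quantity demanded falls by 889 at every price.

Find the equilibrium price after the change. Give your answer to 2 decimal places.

1026.10

Initially, 6546 - 5p = 5p - 4604, so 11150 = 10p and p = 1115, q = 971.
The new curves are qd = 5657 - 5p (demand) and qs = 5p - 4604 (supply).
Equate the new curves: 5657 - 5p = 5p - 4604, giving 10261 = 10p, p = 1026.1, q = 526.5.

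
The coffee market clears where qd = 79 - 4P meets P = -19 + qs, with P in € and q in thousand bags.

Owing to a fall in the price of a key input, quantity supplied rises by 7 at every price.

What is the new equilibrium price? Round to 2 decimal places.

Before the shock: 79 - 4P = P + 19 ⇒ 60 = 5P ⇒ P = 12, q = 31.
The shock moves the curves to qd = 79 - 4P and qs = P + 26.
Clearing the new market: 79 - 4P = P + 26, so P = 10.6 and q = 36.6.

10.60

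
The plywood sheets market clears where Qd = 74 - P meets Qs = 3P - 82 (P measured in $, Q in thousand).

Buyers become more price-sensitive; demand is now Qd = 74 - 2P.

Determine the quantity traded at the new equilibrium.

11.6

Initially, 74 - P = 3P - 82, so 156 = 4P and P = 39, Q = 35.
The shock moves the curves to Qd = 74 - 2P and Qs = 3P - 82.
Setting them equal: 74 - 2P = 3P - 82 → 156 = 5P, so P = 31.2 and Q = 11.6.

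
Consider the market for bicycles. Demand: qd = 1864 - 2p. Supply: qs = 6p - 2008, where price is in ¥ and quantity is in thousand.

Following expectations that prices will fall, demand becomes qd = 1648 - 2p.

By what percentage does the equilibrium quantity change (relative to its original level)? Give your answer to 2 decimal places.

-18.08

Solve the original market: 1864 - 2p = 6p - 2008, hence p = 484 and q = 896.
After the shift, demand is qd = 1648 - 2p and supply is qs = 6p - 2008.
New equilibrium: 1648 - 2p = 6p - 2008 ⇒ 3656 = 8p ⇒ p = 457, q = 734.
%Δq = (734 − 896) / 896 × 100 = -18.08%.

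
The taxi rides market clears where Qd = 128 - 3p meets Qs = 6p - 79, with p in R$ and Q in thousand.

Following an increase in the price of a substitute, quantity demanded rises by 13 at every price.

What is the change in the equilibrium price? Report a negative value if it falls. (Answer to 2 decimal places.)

Solve the original market: 128 - 3p = 6p - 79, hence p = 23 and Q = 59.
After the shift, demand is Qd = 141 - 3p and supply is Qs = 6p - 79.
New equilibrium: 141 - 3p = 6p - 79 ⇒ 220 = 9p ⇒ p = 220/9 ≈ 24.4444, Q = 203/3 ≈ 67.6667.
Δp = 24.4444 − 23 = +1.44.

+1.44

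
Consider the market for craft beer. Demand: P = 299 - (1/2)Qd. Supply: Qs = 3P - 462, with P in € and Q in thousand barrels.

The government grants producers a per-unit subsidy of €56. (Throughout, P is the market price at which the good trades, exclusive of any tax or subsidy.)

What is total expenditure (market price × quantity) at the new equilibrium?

43030.08

Solve the original market: 598 - 2P = 3P - 462, hence P = 212 and Q = 174.
Since sellers receive the price plus the subsidy, the effective supply curve becomes Qs = 3P - 294.
New equilibrium: 598 - 2P = 3P - 294 ⇒ 892 = 5P ⇒ P = 178.4, Q = 241.2.
New expenditure = 178.4 × 241.2 = 43030.08.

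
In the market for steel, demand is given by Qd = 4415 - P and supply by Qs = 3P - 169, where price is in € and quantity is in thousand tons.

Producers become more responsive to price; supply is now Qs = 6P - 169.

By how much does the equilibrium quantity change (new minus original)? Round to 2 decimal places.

Before the shock: 4415 - P = 3P - 169 ⇒ 4584 = 4P ⇒ P = 1146, Q = 3269.
The new curves are Qd = 4415 - P (demand) and Qs = 6P - 169 (supply).
Setting them equal: 4415 - P = 6P - 169 → 4584 = 7P, so P = 4584/7 ≈ 654.8571 and Q = 26321/7 ≈ 3760.1429.
ΔQ = 3760.1429 − 3269 = +491.14.

+491.14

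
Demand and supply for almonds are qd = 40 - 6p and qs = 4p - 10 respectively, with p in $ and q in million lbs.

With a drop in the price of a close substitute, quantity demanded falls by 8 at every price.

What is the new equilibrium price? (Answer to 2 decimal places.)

4.20

Original equilibrium: 40 - 6p = 4p - 10 gives 50 = 10p, so p = 5 and q = 10.
The shock moves the curves to qd = 32 - 6p and qs = 4p - 10.
Equate the new curves: 32 - 6p = 4p - 10, giving 42 = 10p, p = 4.2, q = 6.8.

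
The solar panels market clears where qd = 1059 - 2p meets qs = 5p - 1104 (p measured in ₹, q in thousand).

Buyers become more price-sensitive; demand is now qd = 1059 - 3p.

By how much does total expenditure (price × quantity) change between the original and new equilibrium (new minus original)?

-69249.796875

Initially, 1059 - 2p = 5p - 1104, so 2163 = 7p and p = 309, q = 441.
With the change applied: demand qd = 1059 - 3p, supply qs = 5p - 1104.
Equate the new curves: 1059 - 3p = 5p - 1104, giving 2163 = 8p, p = 270.375, q = 247.875.
Expenditure moves from 309×441 = 136269 to 270.375×247.875 = 67019.203125; change = -69249.796875.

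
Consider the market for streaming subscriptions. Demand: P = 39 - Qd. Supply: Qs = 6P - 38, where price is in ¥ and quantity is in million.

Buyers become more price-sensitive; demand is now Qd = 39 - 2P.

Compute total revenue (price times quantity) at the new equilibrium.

Before the shock: 39 - P = 6P - 38 ⇒ 77 = 7P ⇒ P = 11, Q = 28.
The new curves are Qd = 39 - 2P (demand) and Qs = 6P - 38 (supply).
New equilibrium: 39 - 2P = 6P - 38 ⇒ 77 = 8P ⇒ P = 9.625, Q = 19.75.
New expenditure = 9.625 × 19.75 = 190.09375.

190.09375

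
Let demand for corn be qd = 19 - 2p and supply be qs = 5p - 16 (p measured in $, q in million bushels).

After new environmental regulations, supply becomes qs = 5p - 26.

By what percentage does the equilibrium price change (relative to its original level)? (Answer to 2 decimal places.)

+28.57

Solve the original market: 19 - 2p = 5p - 16, hence p = 5 and q = 9.
After the shift, demand is qd = 19 - 2p and supply is qs = 5p - 26.
Clearing the new market: 19 - 2p = 5p - 26, so p = 45/7 ≈ 6.4286 and q = 43/7 ≈ 6.1429.
%Δp = (6.4286 − 5) / 5 × 100 = +28.57%.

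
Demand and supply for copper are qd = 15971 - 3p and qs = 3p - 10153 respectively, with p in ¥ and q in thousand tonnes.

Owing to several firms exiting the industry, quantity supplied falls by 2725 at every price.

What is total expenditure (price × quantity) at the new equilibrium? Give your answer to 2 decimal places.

7435829.75

Before the shock: 15971 - 3p = 3p - 10153 ⇒ 26124 = 6p ⇒ p = 4354, q = 2909.
The new curves are qd = 15971 - 3p (demand) and qs = 3p - 12878 (supply).
New equilibrium: 15971 - 3p = 3p - 12878 ⇒ 28849 = 6p ⇒ p = 28849/6 ≈ 4808.1667, q = 1546.5.
New expenditure = 4808.1667 × 1546.5 = 7435829.75.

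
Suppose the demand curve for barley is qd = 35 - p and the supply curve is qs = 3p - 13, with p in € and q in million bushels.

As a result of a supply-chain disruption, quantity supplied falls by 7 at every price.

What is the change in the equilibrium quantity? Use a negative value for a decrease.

-1.75

Original equilibrium: 35 - p = 3p - 13 gives 48 = 4p, so p = 12 and q = 23.
The new curves are qd = 35 - p (demand) and qs = 3p - 20 (supply).
Setting them equal: 35 - p = 3p - 20 → 55 = 4p, so p = 13.75 and q = 21.25.
Δq = 21.25 − 23 = -1.75.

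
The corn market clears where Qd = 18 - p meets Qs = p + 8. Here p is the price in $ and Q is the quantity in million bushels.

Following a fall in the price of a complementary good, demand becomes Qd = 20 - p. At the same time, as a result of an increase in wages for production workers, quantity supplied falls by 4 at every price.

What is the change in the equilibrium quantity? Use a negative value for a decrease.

-1

Before the shock: 18 - p = p + 8 ⇒ 10 = 2p ⇒ p = 5, Q = 13.
The new curves are Qd = 20 - p (demand) and Qs = p + 4 (supply).
Equate the new curves: 20 - p = p + 4, giving 16 = 2p, p = 8, Q = 12.
ΔQ = 12 − 13 = -1.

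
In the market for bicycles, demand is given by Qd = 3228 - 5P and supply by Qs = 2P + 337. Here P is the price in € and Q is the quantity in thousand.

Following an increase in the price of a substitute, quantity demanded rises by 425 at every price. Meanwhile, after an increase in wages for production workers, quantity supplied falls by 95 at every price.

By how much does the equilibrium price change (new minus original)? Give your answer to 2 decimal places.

+74.29

Original equilibrium: 3228 - 5P = 2P + 337 gives 2891 = 7P, so P = 413 and Q = 1163.
The new curves are Qd = 3653 - 5P (demand) and Qs = 2P + 242 (supply).
Clearing the new market: 3653 - 5P = 2P + 242, so P = 3411/7 ≈ 487.2857 and Q = 8516/7 ≈ 1216.5714.
ΔP = 487.2857 − 413 = +74.29.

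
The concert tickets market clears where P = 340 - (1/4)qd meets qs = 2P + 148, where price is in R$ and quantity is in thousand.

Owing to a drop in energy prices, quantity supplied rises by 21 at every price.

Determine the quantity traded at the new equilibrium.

Original equilibrium: 1360 - 4P = 2P + 148 gives 1212 = 6P, so P = 202 and q = 552.
With the change applied: demand qd = 1360 - 4P, supply qs = 2P + 169.
Setting them equal: 1360 - 4P = 2P + 169 → 1191 = 6P, so P = 198.5 and q = 566.

566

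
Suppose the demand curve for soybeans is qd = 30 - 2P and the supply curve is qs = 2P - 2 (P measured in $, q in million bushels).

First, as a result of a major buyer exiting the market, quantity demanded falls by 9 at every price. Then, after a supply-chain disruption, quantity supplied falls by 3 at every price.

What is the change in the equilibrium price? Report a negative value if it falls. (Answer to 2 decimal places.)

-1.50

Before the shock: 30 - 2P = 2P - 2 ⇒ 32 = 4P ⇒ P = 8, q = 14.
The new curves are qd = 21 - 2P (demand) and qs = 2P - 5 (supply).
Equate the new curves: 21 - 2P = 2P - 5, giving 26 = 4P, P = 6.5, q = 8.
ΔP = 6.5 − 8 = -1.50.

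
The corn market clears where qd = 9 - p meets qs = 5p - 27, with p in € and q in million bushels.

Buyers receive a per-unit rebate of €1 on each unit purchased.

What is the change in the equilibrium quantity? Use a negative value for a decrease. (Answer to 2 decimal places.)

+0.83

Original equilibrium: 9 - p = 5p - 27 gives 36 = 6p, so p = 6 and q = 3.
Since buyers' out-of-pocket price is the market price minus the rebate, the effective demand curve becomes qd = 10 - p.
Setting them equal: 10 - p = 5p - 27 → 37 = 6p, so p = 37/6 ≈ 6.1667 and q = 23/6 ≈ 3.8333.
Δq = 3.8333 − 3 = +0.83.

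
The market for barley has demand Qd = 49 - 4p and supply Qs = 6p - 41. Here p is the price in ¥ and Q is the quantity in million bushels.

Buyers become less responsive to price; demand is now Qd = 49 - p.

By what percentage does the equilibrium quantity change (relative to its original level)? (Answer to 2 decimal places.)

Initially, 49 - 4p = 6p - 41, so 90 = 10p and p = 9, Q = 13.
The new curves are Qd = 49 - p (demand) and Qs = 6p - 41 (supply).
New equilibrium: 49 - p = 6p - 41 ⇒ 90 = 7p ⇒ p = 90/7 ≈ 12.8571, Q = 253/7 ≈ 36.1429.
%ΔQ = (36.1429 − 13) / 13 × 100 = +178.02%.

+178.02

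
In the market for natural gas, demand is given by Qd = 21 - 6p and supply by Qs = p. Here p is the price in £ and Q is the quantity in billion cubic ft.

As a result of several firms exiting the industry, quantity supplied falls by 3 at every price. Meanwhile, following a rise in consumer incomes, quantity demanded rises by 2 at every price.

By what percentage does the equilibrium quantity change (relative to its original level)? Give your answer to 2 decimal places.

-76.19

Initially, 21 - 6p = p, so 21 = 7p and p = 3, Q = 3.
The new curves are Qd = 23 - 6p (demand) and Qs = p - 3 (supply).
Setting them equal: 23 - 6p = p - 3 → 26 = 7p, so p = 26/7 ≈ 3.7143 and Q = 5/7 ≈ 0.7143.
%ΔQ = (0.7143 − 3) / 3 × 100 = -76.19%.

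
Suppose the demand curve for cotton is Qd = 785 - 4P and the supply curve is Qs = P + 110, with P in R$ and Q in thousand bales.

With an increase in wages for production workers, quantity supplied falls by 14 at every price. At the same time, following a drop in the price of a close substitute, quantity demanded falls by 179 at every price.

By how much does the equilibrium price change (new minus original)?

-33

Initially, 785 - 4P = P + 110, so 675 = 5P and P = 135, Q = 245.
The shock moves the curves to Qd = 606 - 4P and Qs = P + 96.
Setting them equal: 606 - 4P = P + 96 → 510 = 5P, so P = 102 and Q = 198.
ΔP = 102 − 135 = -33.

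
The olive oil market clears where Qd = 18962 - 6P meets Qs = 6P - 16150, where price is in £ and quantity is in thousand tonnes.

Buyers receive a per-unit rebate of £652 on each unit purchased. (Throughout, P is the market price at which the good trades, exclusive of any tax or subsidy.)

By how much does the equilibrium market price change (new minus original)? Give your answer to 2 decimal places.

+326.00

Solve the original market: 18962 - 6P = 6P - 16150, hence P = 2926 and Q = 1406.
Since buyers' out-of-pocket price is the market price minus the rebate, the effective demand curve becomes Qd = 22874 - 6P.
Setting them equal: 22874 - 6P = 6P - 16150 → 39024 = 12P, so P = 3252 and Q = 3362.
ΔP = 3252 − 2926 = +326.00.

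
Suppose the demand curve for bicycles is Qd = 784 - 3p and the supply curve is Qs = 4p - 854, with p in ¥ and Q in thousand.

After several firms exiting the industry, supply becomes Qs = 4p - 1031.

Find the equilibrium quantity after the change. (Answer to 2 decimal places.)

6.14

Original equilibrium: 784 - 3p = 4p - 854 gives 1638 = 7p, so p = 234 and Q = 82.
With the change applied: demand Qd = 784 - 3p, supply Qs = 4p - 1031.
Clearing the new market: 784 - 3p = 4p - 1031, so p = 1815/7 ≈ 259.2857 and Q = 43/7 ≈ 6.1429.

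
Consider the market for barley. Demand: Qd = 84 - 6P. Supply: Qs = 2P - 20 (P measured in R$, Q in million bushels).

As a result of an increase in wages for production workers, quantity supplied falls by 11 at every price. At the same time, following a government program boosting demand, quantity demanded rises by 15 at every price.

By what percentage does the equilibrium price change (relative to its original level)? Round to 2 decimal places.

Before the shock: 84 - 6P = 2P - 20 ⇒ 104 = 8P ⇒ P = 13, Q = 6.
The shock moves the curves to Qd = 99 - 6P and Qs = 2P - 31.
Setting them equal: 99 - 6P = 2P - 31 → 130 = 8P, so P = 16.25 and Q = 1.5.
%ΔP = (16.25 − 13) / 13 × 100 = +25.00%.

+25.00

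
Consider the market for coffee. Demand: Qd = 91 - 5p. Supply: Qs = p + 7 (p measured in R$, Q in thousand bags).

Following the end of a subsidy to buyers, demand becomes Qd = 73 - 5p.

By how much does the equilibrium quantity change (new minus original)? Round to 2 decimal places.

Solve the original market: 91 - 5p = p + 7, hence p = 14 and Q = 21.
With the change applied: demand Qd = 73 - 5p, supply Qs = p + 7.
Equate the new curves: 73 - 5p = p + 7, giving 66 = 6p, p = 11, Q = 18.
ΔQ = 18 − 21 = -3.00.

-3.00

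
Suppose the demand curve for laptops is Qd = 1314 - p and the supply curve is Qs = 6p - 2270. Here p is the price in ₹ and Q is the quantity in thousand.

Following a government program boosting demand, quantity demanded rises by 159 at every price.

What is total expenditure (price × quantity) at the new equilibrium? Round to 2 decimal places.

Before the shock: 1314 - p = 6p - 2270 ⇒ 3584 = 7p ⇒ p = 512, Q = 802.
The shock moves the curves to Qd = 1473 - p and Qs = 6p - 2270.
Clearing the new market: 1473 - p = 6p - 2270, so p = 3743/7 ≈ 534.7143 and Q = 6568/7 ≈ 938.2857.
New expenditure = 534.7143 × 938.2857 = 501714.78.

501714.78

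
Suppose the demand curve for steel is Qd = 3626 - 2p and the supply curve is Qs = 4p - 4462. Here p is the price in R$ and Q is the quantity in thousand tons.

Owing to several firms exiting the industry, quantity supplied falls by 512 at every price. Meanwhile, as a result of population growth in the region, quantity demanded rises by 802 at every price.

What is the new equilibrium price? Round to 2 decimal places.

Original equilibrium: 3626 - 2p = 4p - 4462 gives 8088 = 6p, so p = 1348 and Q = 930.
With the change applied: demand Qd = 4428 - 2p, supply Qs = 4p - 4974.
Clearing the new market: 4428 - 2p = 4p - 4974, so p = 1567 and Q = 1294.

1567.00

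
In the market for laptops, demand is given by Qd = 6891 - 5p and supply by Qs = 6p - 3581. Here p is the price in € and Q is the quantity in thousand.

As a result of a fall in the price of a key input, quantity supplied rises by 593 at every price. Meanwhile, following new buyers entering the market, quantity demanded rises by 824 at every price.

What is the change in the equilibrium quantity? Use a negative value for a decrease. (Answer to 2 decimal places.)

+719.00

Original equilibrium: 6891 - 5p = 6p - 3581 gives 10472 = 11p, so p = 952 and Q = 2131.
With the change applied: demand Qd = 7715 - 5p, supply Qs = 6p - 2988.
Equate the new curves: 7715 - 5p = 6p - 2988, giving 10703 = 11p, p = 973, Q = 2850.
ΔQ = 2850 − 2131 = +719.00.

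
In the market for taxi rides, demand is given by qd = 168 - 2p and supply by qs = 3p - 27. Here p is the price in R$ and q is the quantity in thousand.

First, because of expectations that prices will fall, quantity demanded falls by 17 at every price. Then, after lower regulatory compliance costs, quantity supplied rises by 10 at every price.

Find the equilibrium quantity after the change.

Original equilibrium: 168 - 2p = 3p - 27 gives 195 = 5p, so p = 39 and q = 90.
After the shift, demand is qd = 151 - 2p and supply is qs = 3p - 17.
Clearing the new market: 151 - 2p = 3p - 17, so p = 33.6 and q = 83.8.

83.8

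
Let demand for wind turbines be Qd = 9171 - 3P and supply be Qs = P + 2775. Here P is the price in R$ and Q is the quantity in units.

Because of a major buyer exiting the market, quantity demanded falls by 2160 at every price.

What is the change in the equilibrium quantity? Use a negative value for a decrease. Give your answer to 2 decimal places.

-540.00

Original equilibrium: 9171 - 3P = P + 2775 gives 6396 = 4P, so P = 1599 and Q = 4374.
With the change applied: demand Qd = 7011 - 3P, supply Qs = P + 2775.
Setting them equal: 7011 - 3P = P + 2775 → 4236 = 4P, so P = 1059 and Q = 3834.
ΔQ = 3834 − 4374 = -540.00.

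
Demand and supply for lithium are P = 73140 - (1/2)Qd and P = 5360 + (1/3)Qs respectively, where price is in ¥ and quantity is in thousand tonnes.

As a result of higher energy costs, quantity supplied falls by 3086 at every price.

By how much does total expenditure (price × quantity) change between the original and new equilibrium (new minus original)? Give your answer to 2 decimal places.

Original equilibrium: 146280 - 2P = 3P - 16080 gives 162360 = 5P, so P = 32472 and Q = 81336.
With the change applied: demand Qd = 146280 - 2P, supply Qs = 3P - 19166.
Clearing the new market: 146280 - 2P = 3P - 19166, so P = 33089.2 and Q = 80101.6.
Expenditure moves from 32472×81336 = 2641142592 to 33089.2×80101.6 = 2650497862.72; change = +9355270.72.

+9355270.72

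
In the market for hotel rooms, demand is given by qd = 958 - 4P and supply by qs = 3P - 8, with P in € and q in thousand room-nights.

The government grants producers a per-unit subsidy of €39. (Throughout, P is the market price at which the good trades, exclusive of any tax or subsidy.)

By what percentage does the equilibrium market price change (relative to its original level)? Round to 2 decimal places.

-12.11

Original equilibrium: 958 - 4P = 3P - 8 gives 966 = 7P, so P = 138 and q = 406.
Since sellers receive the price plus the subsidy, the effective supply curve becomes qs = 3P + 109.
Setting them equal: 958 - 4P = 3P + 109 → 849 = 7P, so P = 849/7 ≈ 121.2857 and q = 3310/7 ≈ 472.8571.
%ΔP = (121.2857 − 138) / 138 × 100 = -12.11%.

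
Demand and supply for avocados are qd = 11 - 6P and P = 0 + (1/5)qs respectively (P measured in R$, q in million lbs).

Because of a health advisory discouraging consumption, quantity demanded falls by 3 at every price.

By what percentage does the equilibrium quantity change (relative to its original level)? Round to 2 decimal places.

-27.27

Initially, 11 - 6P = 5P, so 11 = 11P and P = 1, q = 5.
The new curves are qd = 8 - 6P (demand) and qs = 5P (supply).
Equate the new curves: 8 - 6P = 5P, giving 8 = 11P, P = 8/11 ≈ 0.7273, q = 40/11 ≈ 3.6364.
%Δq = (3.6364 − 5) / 5 × 100 = -27.27%.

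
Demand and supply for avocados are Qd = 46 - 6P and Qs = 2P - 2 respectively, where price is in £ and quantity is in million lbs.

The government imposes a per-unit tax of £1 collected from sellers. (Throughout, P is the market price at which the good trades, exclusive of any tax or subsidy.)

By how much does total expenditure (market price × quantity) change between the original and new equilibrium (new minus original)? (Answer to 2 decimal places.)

-6.88

Before the shock: 46 - 6P = 2P - 2 ⇒ 48 = 8P ⇒ P = 6, Q = 10.
Since sellers keep the price net of the tax, the effective supply curve becomes Qs = 2P - 4.
Equate the new curves: 46 - 6P = 2P - 4, giving 50 = 8P, P = 6.25, Q = 8.5.
Expenditure moves from 6×10 = 60 to 6.25×8.5 = 53.125; change = -6.88.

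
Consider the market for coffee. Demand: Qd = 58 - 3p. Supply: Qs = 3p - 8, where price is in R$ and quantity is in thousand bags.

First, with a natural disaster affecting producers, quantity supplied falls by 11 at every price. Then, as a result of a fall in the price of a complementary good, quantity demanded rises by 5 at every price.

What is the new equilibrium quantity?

Original equilibrium: 58 - 3p = 3p - 8 gives 66 = 6p, so p = 11 and Q = 25.
The new curves are Qd = 63 - 3p (demand) and Qs = 3p - 19 (supply).
Clearing the new market: 63 - 3p = 3p - 19, so p = 41/3 ≈ 13.6667 and Q = 22.

22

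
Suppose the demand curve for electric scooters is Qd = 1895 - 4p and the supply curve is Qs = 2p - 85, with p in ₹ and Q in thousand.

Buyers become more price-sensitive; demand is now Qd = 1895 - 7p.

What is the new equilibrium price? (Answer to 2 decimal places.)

220.00

Initially, 1895 - 4p = 2p - 85, so 1980 = 6p and p = 330, Q = 575.
With the change applied: demand Qd = 1895 - 7p, supply Qs = 2p - 85.
Clearing the new market: 1895 - 7p = 2p - 85, so p = 220 and Q = 355.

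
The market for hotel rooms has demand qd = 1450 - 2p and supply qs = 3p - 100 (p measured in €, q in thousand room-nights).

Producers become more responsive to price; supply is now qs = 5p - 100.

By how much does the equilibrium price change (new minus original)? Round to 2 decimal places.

-88.57

Original equilibrium: 1450 - 2p = 3p - 100 gives 1550 = 5p, so p = 310 and q = 830.
The shock moves the curves to qd = 1450 - 2p and qs = 5p - 100.
Equate the new curves: 1450 - 2p = 5p - 100, giving 1550 = 7p, p = 1550/7 ≈ 221.4286, q = 7050/7 ≈ 1007.1429.
Δp = 221.4286 − 310 = -88.57.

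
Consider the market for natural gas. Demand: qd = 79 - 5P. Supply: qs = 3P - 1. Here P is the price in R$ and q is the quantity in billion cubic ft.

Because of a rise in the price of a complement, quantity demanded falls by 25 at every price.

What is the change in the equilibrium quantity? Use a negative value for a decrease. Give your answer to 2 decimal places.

-9.38

Before the shock: 79 - 5P = 3P - 1 ⇒ 80 = 8P ⇒ P = 10, q = 29.
The shock moves the curves to qd = 54 - 5P and qs = 3P - 1.
Equate the new curves: 54 - 5P = 3P - 1, giving 55 = 8P, P = 6.875, q = 19.625.
Δq = 19.625 − 29 = -9.38.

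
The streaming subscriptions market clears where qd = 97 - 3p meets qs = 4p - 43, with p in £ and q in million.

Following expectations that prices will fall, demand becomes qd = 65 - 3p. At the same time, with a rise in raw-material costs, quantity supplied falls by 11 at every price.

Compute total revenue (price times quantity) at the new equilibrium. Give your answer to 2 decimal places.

Before the shock: 97 - 3p = 4p - 43 ⇒ 140 = 7p ⇒ p = 20, q = 37.
The new curves are qd = 65 - 3p (demand) and qs = 4p - 54 (supply).
Clearing the new market: 65 - 3p = 4p - 54, so p = 17 and q = 14.
New expenditure = 17 × 14 = 238.00.

238.00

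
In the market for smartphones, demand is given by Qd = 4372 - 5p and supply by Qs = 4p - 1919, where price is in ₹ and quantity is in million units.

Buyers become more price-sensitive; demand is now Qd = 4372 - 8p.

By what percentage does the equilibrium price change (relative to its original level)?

-25

Solve the original market: 4372 - 5p = 4p - 1919, hence p = 699 and Q = 877.
With the change applied: demand Qd = 4372 - 8p, supply Qs = 4p - 1919.
Setting them equal: 4372 - 8p = 4p - 1919 → 6291 = 12p, so p = 524.25 and Q = 178.
%Δp = (524.25 − 699) / 699 × 100 = -25%.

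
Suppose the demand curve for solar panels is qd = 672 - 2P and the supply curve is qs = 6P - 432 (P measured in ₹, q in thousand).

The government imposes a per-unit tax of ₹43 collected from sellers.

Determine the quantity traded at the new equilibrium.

Solve the original market: 672 - 2P = 6P - 432, hence P = 138 and q = 396.
Since sellers keep the price net of the tax, the effective supply curve becomes qs = 6P - 690.
Setting them equal: 672 - 2P = 6P - 690 → 1362 = 8P, so P = 170.25 and q = 331.5.

331.5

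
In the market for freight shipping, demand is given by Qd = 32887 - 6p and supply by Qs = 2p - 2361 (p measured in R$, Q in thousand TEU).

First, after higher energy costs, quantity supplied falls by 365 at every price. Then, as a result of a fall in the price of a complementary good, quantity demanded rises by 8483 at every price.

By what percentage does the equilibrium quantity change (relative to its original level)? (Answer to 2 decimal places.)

Before the shock: 32887 - 6p = 2p - 2361 ⇒ 35248 = 8p ⇒ p = 4406, Q = 6451.
The shock moves the curves to Qd = 41370 - 6p and Qs = 2p - 2726.
Equate the new curves: 41370 - 6p = 2p - 2726, giving 44096 = 8p, p = 5512, Q = 8298.
%ΔQ = (8298 − 6451) / 6451 × 100 = +28.63%.

+28.63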